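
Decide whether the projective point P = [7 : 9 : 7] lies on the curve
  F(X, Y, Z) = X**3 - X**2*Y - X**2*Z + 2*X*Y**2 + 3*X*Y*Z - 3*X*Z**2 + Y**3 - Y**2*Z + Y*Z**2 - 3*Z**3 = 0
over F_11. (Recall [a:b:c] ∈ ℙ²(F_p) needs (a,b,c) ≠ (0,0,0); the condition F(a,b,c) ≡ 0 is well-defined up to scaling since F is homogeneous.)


F(7,9,7) ≡ 0 (mod 11); P is on the curve.

Evaluate F(7, 9, 7) term-by-term (mod 11).
  X**3 ↦ 1·343·1·1 = 343
  -X**2*Y ↦ -1·49·9·1 = -441
  -X**2*Z ↦ -1·49·1·7 = -343
  2*X*Y**2 ↦ 2·7·81·1 = 1134
  3*X*Y*Z ↦ 3·7·9·7 = 1323
  -3*X*Z**2 ↦ -3·7·1·49 = -1029
  Y**3 ↦ 1·1·729·1 = 729
  -Y**2*Z ↦ -1·1·81·7 = -567
  Y*Z**2 ↦ 1·1·9·49 = 441
  -3*Z**3 ↦ -3·1·1·343 = -1029
Sum: F(7, 9, 7) = (343) + (-441) + (-343) + (1134) + (1323) + (-1029) + (729) + (-567) + (441) + (-1029) = 561.
Reducing mod 11: 561 ≡ 0 (mod 11).
Since F(a, b, c) ≡ 0 (mod 11), P lies on the curve.


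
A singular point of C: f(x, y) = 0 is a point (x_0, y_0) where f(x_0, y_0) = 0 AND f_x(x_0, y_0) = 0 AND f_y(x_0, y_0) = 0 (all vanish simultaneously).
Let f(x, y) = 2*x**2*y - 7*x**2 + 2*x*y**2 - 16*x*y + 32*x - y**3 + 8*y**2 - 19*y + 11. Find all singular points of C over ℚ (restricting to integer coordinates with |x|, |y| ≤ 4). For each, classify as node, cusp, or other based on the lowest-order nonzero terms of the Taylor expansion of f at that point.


Singular points: {(1, 3)}; classification: node.

Compute partial derivatives:
  f_x = 4*x*y - 14*x + 2*y**2 - 16*y + 32.
  f_y = 2*x**2 + 4*x*y - 16*x - 3*y**2 + 16*y - 19.
Scan x_0 ∈ {−4, ..., 4}. For each x_0, f_y(x_0, y) is a polynomial in y; find its integer roots y ∈ {−4, ..., 4}, then test f_x and f at those candidates.
  x = -4: f_y(-4, y) = 77 - 3*y**2; no integer root y with |y| ≤ 4.
  x = -3: f_y(-3, y) = -3*y**2 + 4*y + 47; no integer root y with |y| ≤ 4.
  x = -2: f_y(-2, y) = -3*y**2 + 8*y + 21; no integer root y with |y| ≤ 4.
  x = -1: f_y(-1, y) = -3*y**2 + 12*y - 1; no integer root y with |y| ≤ 4.
  x = 0: f_y(0, y) = -3*y**2 + 16*y - 19; no integer root y with |y| ≤ 4.
  x = 1: f_y(1, y) = -3*y**2 + 20*y - 33; vanishes at y ∈ {3}. (1, 3): f_x = 0, f = 0 — SINGULAR.
  x = 2: f_y(2, y) = -3*y**2 + 24*y - 43; no integer root y with |y| ≤ 4.
  x = 3: f_y(3, y) = -3*y**2 + 28*y - 49; no integer root y with |y| ≤ 4.
  x = 4: f_y(4, y) = -3*y**2 + 32*y - 51; no integer root y with |y| ≤ 4.
Only singular point on the grid: (1, 3).
Classify: substitute x = 1 + u, y = 3 + v and expand: f = 2*u**2*v - u**2 + 2*u*v**2 - v**3 + v**2.
No constant or linear terms (consistent with a singular point). Quadratic part: -u**2 + v**2. Cubic part: 2*u**2*v + 2*u*v**2 - v**3.
The quadratic part v**2 - u**2 = (v − u)(v + u) splits into two distinct linear factors, so there are two distinct tangent lines y − 3 = ±(x − 1) — this is a node (ordinary double point).
Classification: node.


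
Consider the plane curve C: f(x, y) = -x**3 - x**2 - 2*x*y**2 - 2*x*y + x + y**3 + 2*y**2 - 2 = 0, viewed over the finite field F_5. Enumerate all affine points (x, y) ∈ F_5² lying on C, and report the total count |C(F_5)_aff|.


Affine F_5-points: {(2, 2), (2, 3), (3, 0), (3, 2), (4, 2)}; count = 5.

For each of the 25 pairs (x, y) ∈ F_5², evaluate f(x, y) mod 5. Record the zeros.
  x = 0: [0↦3, 1↦1, 2↦4, 3↦3, 4↦4]  zeros at y ∈ ∅
  x = 1: [0↦2, 1↦1, 2↦1, 3↦3, 4↦3]  zeros at y ∈ ∅
  x = 2: [0↦3, 1↦3, 2↦0, 3↦0, 4↦4]  zeros at y ∈ {2, 3}
  x = 3: [0↦0, 1↦1, 2↦0, 3↦3, 4↦1]  zeros at y ∈ {0, 2}
  x = 4: [0↦2, 1↦4, 2↦0, 3↦1, 4↦3]  zeros at y ∈ {2}
Collecting zeros: affine points = {(2, 2), (2, 3), (3, 0), (3, 2), (4, 2)}.
Total count |C(F_5)_aff| = 5.


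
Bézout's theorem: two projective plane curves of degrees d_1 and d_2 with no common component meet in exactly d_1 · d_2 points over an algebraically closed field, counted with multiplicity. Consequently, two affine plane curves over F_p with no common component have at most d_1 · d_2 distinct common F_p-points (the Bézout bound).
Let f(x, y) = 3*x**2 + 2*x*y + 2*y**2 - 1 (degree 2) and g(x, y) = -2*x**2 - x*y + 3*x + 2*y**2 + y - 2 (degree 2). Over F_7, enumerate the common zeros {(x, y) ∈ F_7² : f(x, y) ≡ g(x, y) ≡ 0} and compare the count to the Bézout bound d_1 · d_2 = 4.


Common zeros: {(1, 2)}; count = 1; Bézout bound = 4.

deg(f) = 2, deg(g) = 2, so Bézout bound = 4.
Scan x ∈ F_7. For each x, list the y ∈ F_7 with f(x, y) ≡ 0 and those with g(x, y) ≡ 0 (mod 7); the common zeros in that column are the intersection.
  x = 0: f ≡ 0 at y ∈ {2, 5}; g ≡ 0 at y ∈ ∅; common: ∅.
  x = 1: f ≡ 0 at y ∈ {2, 4}; g ≡ 0 at y ∈ {2, 5}; common: {2}.
  x = 2: f ≡ 0 at y ∈ ∅; g ≡ 0 at y ∈ ∅; common: ∅.
  x = 3: f ≡ 0 at y ∈ ∅; g ≡ 0 at y ∈ {2, 6}; common: ∅.
  x = 4: f ≡ 0 at y ∈ ∅; g ≡ 0 at y ∈ ∅; common: ∅.
  x = 5: f ≡ 0 at y ∈ ∅; g ≡ 0 at y ∈ {4, 5}; common: ∅.
  x = 6: f ≡ 0 at y ∈ {3, 5}; g ≡ 0 at y ∈ {0, 6}; common: ∅.
Collecting: common zeros = {(1, 2)}, so the count is 1.
Comparison with the Bézout bound: 1 ≤ 4 = deg(f)·deg(g), as expected for curves with no common component (the affine F_7-count falls short of the bound because intersections may lie at infinity, over extension fields, or carry multiplicity).


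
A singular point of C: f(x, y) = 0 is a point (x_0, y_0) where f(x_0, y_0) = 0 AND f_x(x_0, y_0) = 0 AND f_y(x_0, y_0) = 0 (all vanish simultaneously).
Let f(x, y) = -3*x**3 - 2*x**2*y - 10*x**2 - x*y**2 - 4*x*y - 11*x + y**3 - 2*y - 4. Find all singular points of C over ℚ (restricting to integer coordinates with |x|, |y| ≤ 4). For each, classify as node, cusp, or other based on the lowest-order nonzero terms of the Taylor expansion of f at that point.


Singular points: {(-1, 0)}; classification: node.

Compute partial derivatives:
  f_x = -9*x**2 - 4*x*y - 20*x - y**2 - 4*y - 11.
  f_y = -2*x**2 - 2*x*y - 4*x + 3*y**2 - 2.
Scan x_0 ∈ {−4, ..., 4}. For each x_0, f_y(x_0, y) is a polynomial in y; find its integer roots y ∈ {−4, ..., 4}, then test f_x and f at those candidates.
  x = -4: f_y(-4, y) = 3*y**2 + 8*y - 18; no integer root y with |y| ≤ 4.
  x = -3: f_y(-3, y) = 3*y**2 + 6*y - 8; no integer root y with |y| ≤ 4.
  x = -2: f_y(-2, y) = 3*y**2 + 4*y - 2; no integer root y with |y| ≤ 4.
  x = -1: f_y(-1, y) = 3*y**2 + 2*y; vanishes at y ∈ {0}. (-1, 0): f_x = 0, f = 0 — SINGULAR.
  x = 0: f_y(0, y) = 3*y**2 - 2; no integer root y with |y| ≤ 4.
  x = 1: f_y(1, y) = 3*y**2 - 2*y - 8; vanishes at y ∈ {2}. (1, 2): f_x = -60 ≠ 0.
  x = 2: f_y(2, y) = 3*y**2 - 4*y - 18; no integer root y with |y| ≤ 4.
  x = 3: f_y(3, y) = 3*y**2 - 6*y - 32; no integer root y with |y| ≤ 4.
  x = 4: f_y(4, y) = 3*y**2 - 8*y - 50; no integer root y with |y| ≤ 4.
Only singular point on the grid: (-1, 0).
Classify: substitute x = -1 + u, y = 0 + v and expand: f = -3*u**3 - 2*u**2*v - u**2 - u*v**2 + v**3 + v**2.
No constant or linear terms (consistent with a singular point). Quadratic part: -u**2 + v**2. Cubic part: -3*u**3 - 2*u**2*v - u*v**2 + v**3.
The quadratic part v**2 - u**2 = (v − u)(v + u) splits into two distinct linear factors, so there are two distinct tangent lines y − 0 = ±(x − -1) — this is a node (ordinary double point).
Classification: node.


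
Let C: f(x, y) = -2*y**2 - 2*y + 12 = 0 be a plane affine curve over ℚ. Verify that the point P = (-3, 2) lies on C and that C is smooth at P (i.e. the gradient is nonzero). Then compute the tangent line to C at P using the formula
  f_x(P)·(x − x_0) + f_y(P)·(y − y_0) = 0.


Tangent line at P: 20 - 10*y = 0.

Step 1: f(-3, 2) = 0, so P lies on C.
Step 2: partial derivatives
  f_x(x, y) = 0, f_y(x, y) = -4*y - 2.
  f_x(P) = 0, f_y(P) = -10 (gradient nonzero, so P is smooth).
Step 3: tangent line at P: 0·(x − -3) + -10·(y − 2) = 0.
Expanding: 20 - 10*y = 0.


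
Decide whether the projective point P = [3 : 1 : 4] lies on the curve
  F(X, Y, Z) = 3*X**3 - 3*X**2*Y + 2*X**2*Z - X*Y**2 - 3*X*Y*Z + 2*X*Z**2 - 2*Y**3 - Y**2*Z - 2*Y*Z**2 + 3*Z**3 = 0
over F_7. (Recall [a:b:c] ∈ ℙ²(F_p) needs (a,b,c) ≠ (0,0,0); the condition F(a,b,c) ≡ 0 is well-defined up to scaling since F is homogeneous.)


F(3,1,4) ≡ 1 (mod 7); P is NOT on the curve.

Evaluate F(3, 1, 4) term-by-term (mod 7).
  3*X**3 ↦ 3·27·1·1 = 81
  -3*X**2*Y ↦ -3·9·1·1 = -27
  2*X**2*Z ↦ 2·9·1·4 = 72
  -X*Y**2 ↦ -1·3·1·1 = -3
  -3*X*Y*Z ↦ -3·3·1·4 = -36
  2*X*Z**2 ↦ 2·3·1·16 = 96
  -2*Y**3 ↦ -2·1·1·1 = -2
  -Y**2*Z ↦ -1·1·1·4 = -4
  -2*Y*Z**2 ↦ -2·1·1·16 = -32
  3*Z**3 ↦ 3·1·1·64 = 192
Sum: F(3, 1, 4) = (81) + (-27) + (72) + (-3) + (-36) + (96) + (-2) + (-4) + (-32) + (192) = 337.
Reducing mod 7: 337 ≡ 1 (mod 7).
Since F(a, b, c) ≡ 1 ≠ 0 (mod 7), P does NOT lie on the curve.


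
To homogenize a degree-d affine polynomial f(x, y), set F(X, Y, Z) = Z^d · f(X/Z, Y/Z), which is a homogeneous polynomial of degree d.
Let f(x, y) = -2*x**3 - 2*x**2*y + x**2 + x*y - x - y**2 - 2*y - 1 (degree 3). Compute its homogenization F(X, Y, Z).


F(X, Y, Z) = -2*X**3 - 2*X**2*Y + X**2*Z + X*Y*Z - X*Z**2 - Y**2*Z - 2*Y*Z**2 - Z**3

deg(f) = 3.
Substitute x = X/Z, y = Y/Z into f, then multiply by Z^3.
  monomial -2·x^3·y^0 ↦ -2·X^3·Y^0·Z^0.
  monomial -2·x^2·y^1 ↦ -2·X^2·Y^1·Z^0.
  monomial 1·x^2·y^0 ↦ 1·X^2·Y^0·Z^1.
  monomial 1·x^1·y^1 ↦ 1·X^1·Y^1·Z^1.
  monomial -1·x^1·y^0 ↦ -1·X^1·Y^0·Z^2.
  monomial -1·x^0·y^2 ↦ -1·X^0·Y^2·Z^1.
  monomial -2·x^0·y^1 ↦ -2·X^0·Y^1·Z^2.
  monomial -1·x^0·y^0 ↦ -1·X^0·Y^0·Z^3.
Collecting: F(X, Y, Z) = -2*X**3 - 2*X**2*Y + X**2*Z + X*Y*Z - X*Z**2 - Y**2*Z - 2*Y*Z**2 - Z**3.


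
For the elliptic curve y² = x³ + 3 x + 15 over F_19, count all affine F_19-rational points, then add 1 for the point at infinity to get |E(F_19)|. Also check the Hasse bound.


Affine points = {(1, 0), (8, 0), (9, 7), (9, 12), (10, 0), (11, 7), (11, 12), (13, 3), (13, 16), (16, 6), (16, 13), (17, 1), (17, 18), (18, 7), (18, 12)}; affine count = 15; |E(F_19)| = 16.

Discriminant check: Δ ∝ 4a³ + 27b² = 4·3³ + 27·15² = 4·27 + 27·225 ≡ 8 (mod 19). Nonzero ⇒ E is nonsingular.
For each x ∈ F_19, compute rhs = x³ + 3·x + 15 mod 19, then count y ∈ F_19 with y² ≡ rhs.
  x = 0: rhs = 15, matching y values: none (0 points).
  x = 1: rhs = 0, matching y values: 0 (1 points).
  x = 2: rhs = 10, matching y values: none (0 points).
  x = 3: rhs = 13, matching y values: none (0 points).
  x = 4: rhs = 15, matching y values: none (0 points).
  x = 5: rhs = 3, matching y values: none (0 points).
  x = 6: rhs = 2, matching y values: none (0 points).
  x = 7: rhs = 18, matching y values: none (0 points).
  x = 8: rhs = 0, matching y values: 0 (1 points).
  x = 9: rhs = 11, matching y values: 7, 12 (2 points).
  x = 10: rhs = 0, matching y values: 0 (1 points).
  x = 11: rhs = 11, matching y values: 7, 12 (2 points).
  x = 12: rhs = 12, matching y values: none (0 points).
  x = 13: rhs = 9, matching y values: 3, 16 (2 points).
  x = 14: rhs = 8, matching y values: none (0 points).
  x = 15: rhs = 15, matching y values: none (0 points).
  x = 16: rhs = 17, matching y values: 6, 13 (2 points).
  x = 17: rhs = 1, matching y values: 1, 18 (2 points).
  x = 18: rhs = 11, matching y values: 7, 12 (2 points).
Total affine count: 15.
Full point count |E(F_19)| = 15 + 1 = 16.
Hasse bound: |16 − (19+1)| = |-4| = 4 ≤ 2√19 ≈ 8.7178 ✓.


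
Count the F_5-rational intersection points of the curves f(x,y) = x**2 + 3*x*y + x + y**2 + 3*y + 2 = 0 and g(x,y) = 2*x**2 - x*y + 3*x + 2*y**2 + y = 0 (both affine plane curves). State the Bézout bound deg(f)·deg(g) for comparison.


Common zeros: {(2, 2)}; count = 1; Bézout bound = 4.

deg(f) = 2, deg(g) = 2, so Bézout bound = 4.
Scan x ∈ F_5. For each x, list the y ∈ F_5 with f(x, y) ≡ 0 and those with g(x, y) ≡ 0 (mod 5); the common zeros in that column are the intersection.
  x = 0: f ≡ 0 at y ∈ {3, 4}; g ≡ 0 at y ∈ {0, 2}; common: ∅.
  x = 1: f ≡ 0 at y ∈ {2}; g ≡ 0 at y ∈ {0}; common: ∅.
  x = 2: f ≡ 0 at y ∈ {2, 4}; g ≡ 0 at y ∈ {1, 2}; common: {2}.
  x = 3: f ≡ 0 at y ∈ ∅; g ≡ 0 at y ∈ ∅; common: ∅.
  x = 4: f ≡ 0 at y ∈ ∅; g ≡ 0 at y ∈ ∅; common: ∅.
Collecting: common zeros = {(2, 2)}, so the count is 1.
Comparison with the Bézout bound: 1 ≤ 4 = deg(f)·deg(g), as expected for curves with no common component (the affine F_5-count falls short of the bound because intersections may lie at infinity, over extension fields, or carry multiplicity).


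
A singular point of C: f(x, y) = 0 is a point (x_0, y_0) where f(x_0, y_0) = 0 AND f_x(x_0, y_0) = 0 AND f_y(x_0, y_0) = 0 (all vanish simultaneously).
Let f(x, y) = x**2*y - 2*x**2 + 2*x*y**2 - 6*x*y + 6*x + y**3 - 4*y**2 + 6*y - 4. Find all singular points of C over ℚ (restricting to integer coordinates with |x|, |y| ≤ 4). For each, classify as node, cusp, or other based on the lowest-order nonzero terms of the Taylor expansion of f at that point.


Singular points: {(1, 1)}; classification: node.

Compute partial derivatives:
  f_x = 2*x*y - 4*x + 2*y**2 - 6*y + 6.
  f_y = x**2 + 4*x*y - 6*x + 3*y**2 - 8*y + 6.
Scan x_0 ∈ {−4, ..., 4}. For each x_0, f_y(x_0, y) is a polynomial in y; find its integer roots y ∈ {−4, ..., 4}, then test f_x and f at those candidates.
  x = -4: f_y(-4, y) = 3*y**2 - 24*y + 46; no integer root y with |y| ≤ 4.
  x = -3: f_y(-3, y) = 3*y**2 - 20*y + 33; vanishes at y ∈ {3}. (-3, 3): f_x = 0 but f = -4 ≠ 0.
  x = -2: f_y(-2, y) = 3*y**2 - 16*y + 22; no integer root y with |y| ≤ 4.
  x = -1: f_y(-1, y) = 3*y**2 - 12*y + 13; no integer root y with |y| ≤ 4.
  x = 0: f_y(0, y) = 3*y**2 - 8*y + 6; no integer root y with |y| ≤ 4.
  x = 1: f_y(1, y) = 3*y**2 - 4*y + 1; vanishes at y ∈ {1}. (1, 1): f_x = 0, f = 0 — SINGULAR.
  x = 2: f_y(2, y) = 3*y**2 - 2; no integer root y with |y| ≤ 4.
  x = 3: f_y(3, y) = 3*y**2 + 4*y - 3; no integer root y with |y| ≤ 4.
  x = 4: f_y(4, y) = 3*y**2 + 8*y - 2; no integer root y with |y| ≤ 4.
Only singular point on the grid: (1, 1).
Classify: substitute x = 1 + u, y = 1 + v and expand: f = u**2*v - u**2 + 2*u*v**2 + v**3 + v**2.
No constant or linear terms (consistent with a singular point). Quadratic part: -u**2 + v**2. Cubic part: u**2*v + 2*u*v**2 + v**3.
The quadratic part v**2 - u**2 = (v − u)(v + u) splits into two distinct linear factors, so there are two distinct tangent lines y − 1 = ±(x − 1) — this is a node (ordinary double point).
Classification: node.


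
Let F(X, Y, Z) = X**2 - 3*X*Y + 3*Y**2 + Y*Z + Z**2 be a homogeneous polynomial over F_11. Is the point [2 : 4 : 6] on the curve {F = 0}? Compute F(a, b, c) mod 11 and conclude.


F(2,4,6) ≡ 0 (mod 11); P is on the curve.

Evaluate F(2, 4, 6) term-by-term (mod 11).
  X**2 ↦ 1·4·1·1 = 4
  -3*X*Y ↦ -3·2·4·1 = -24
  3*Y**2 ↦ 3·1·16·1 = 48
  Y*Z ↦ 1·1·4·6 = 24
  Z**2 ↦ 1·1·1·36 = 36
Sum: F(2, 4, 6) = (4) + (-24) + (48) + (24) + (36) = 88.
Reducing mod 11: 88 ≡ 0 (mod 11).
Since F(a, b, c) ≡ 0 (mod 11), P lies on the curve.


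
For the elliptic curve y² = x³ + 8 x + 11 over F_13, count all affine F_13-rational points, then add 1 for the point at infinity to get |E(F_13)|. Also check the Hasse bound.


Affine points = {(2, 3), (2, 10), (3, 6), (3, 7), (4, 4), (4, 9), (10, 5), (10, 8), (11, 0)}; affine count = 9; |E(F_13)| = 10.

Discriminant check: Δ ∝ 4a³ + 27b² = 4·8³ + 27·11² = 4·512 + 27·121 ≡ 11 (mod 13). Nonzero ⇒ E is nonsingular.
For each x ∈ F_13, compute rhs = x³ + 8·x + 11 mod 13, then count y ∈ F_13 with y² ≡ rhs.
  x = 0: rhs = 11, matching y values: none (0 points).
  x = 1: rhs = 7, matching y values: none (0 points).
  x = 2: rhs = 9, matching y values: 3, 10 (2 points).
  x = 3: rhs = 10, matching y values: 6, 7 (2 points).
  x = 4: rhs = 3, matching y values: 4, 9 (2 points).
  x = 5: rhs = 7, matching y values: none (0 points).
  x = 6: rhs = 2, matching y values: none (0 points).
  x = 7: rhs = 7, matching y values: none (0 points).
  x = 8: rhs = 2, matching y values: none (0 points).
  x = 9: rhs = 6, matching y values: none (0 points).
  x = 10: rhs = 12, matching y values: 5, 8 (2 points).
  x = 11: rhs = 0, matching y values: 0 (1 points).
  x = 12: rhs = 2, matching y values: none (0 points).
Total affine count: 9.
Full point count |E(F_13)| = 9 + 1 = 10.
Hasse bound: |10 − (13+1)| = |-4| = 4 ≤ 2√13 ≈ 7.2111 ✓.


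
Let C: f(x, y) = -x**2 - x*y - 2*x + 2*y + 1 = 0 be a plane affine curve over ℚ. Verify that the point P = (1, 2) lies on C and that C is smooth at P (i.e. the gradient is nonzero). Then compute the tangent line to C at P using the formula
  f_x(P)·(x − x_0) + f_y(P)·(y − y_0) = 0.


Tangent line at P: -6*x + y + 4 = 0.

Step 1: f(1, 2) = 0, so P lies on C.
Step 2: partial derivatives
  f_x(x, y) = -2*x - y - 2, f_y(x, y) = 2 - x.
  f_x(P) = -6, f_y(P) = 1 (gradient nonzero, so P is smooth).
Step 3: tangent line at P: -6·(x − 1) + 1·(y − 2) = 0.
Expanding: -6*x + y + 4 = 0.


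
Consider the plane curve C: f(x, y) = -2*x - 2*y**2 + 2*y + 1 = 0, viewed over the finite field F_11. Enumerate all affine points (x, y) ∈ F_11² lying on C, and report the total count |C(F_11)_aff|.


Affine F_11-points: {(0, 3), (0, 9), (4, 2), (4, 10), (5, 4), (5, 8), (6, 0), (6, 1), (8, 5), (8, 7), (9, 6)}; count = 11.

For each of the 121 pairs (x, y) ∈ F_11², evaluate f(x, y) mod 11. Record the zeros.
  x = 0: [0↦1, 1↦1, 2↦8, 3↦0, 4↦10, 5↦5, 6↦7, 7↦5, 8↦10, 9↦0, 10↦8]  zeros at y ∈ {3, 9}
  x = 1: [0↦10, 1↦10, 2↦6, 3↦9, 4↦8, 5↦3, 6↦5, 7↦3, 8↦8, 9↦9, 10↦6]  zeros at y ∈ ∅
  x = 2: [0↦8, 1↦8, 2↦4, 3↦7, 4↦6, 5↦1, 6↦3, 7↦1, 8↦6, 9↦7, 10↦4]  zeros at y ∈ ∅
  x = 3: [0↦6, 1↦6, 2↦2, 3↦5, 4↦4, 5↦10, 6↦1, 7↦10, 8↦4, 9↦5, 10↦2]  zeros at y ∈ ∅
  x = 4: [0↦4, 1↦4, 2↦0, 3↦3, 4↦2, 5↦8, 6↦10, 7↦8, 8↦2, 9↦3, 10↦0]  zeros at y ∈ {2, 10}
  x = 5: [0↦2, 1↦2, 2↦9, 3↦1, 4↦0, 5↦6, 6↦8, 7↦6, 8↦0, 9↦1, 10↦9]  zeros at y ∈ {4, 8}
  x = 6: [0↦0, 1↦0, 2↦7, 3↦10, 4↦9, 5↦4, 6↦6, 7↦4, 8↦9, 9↦10, 10↦7]  zeros at y ∈ {0, 1}
  x = 7: [0↦9, 1↦9, 2↦5, 3↦8, 4↦7, 5↦2, 6↦4, 7↦2, 8↦7, 9↦8, 10↦5]  zeros at y ∈ ∅
  x = 8: [0↦7, 1↦7, 2↦3, 3↦6, 4↦5, 5↦0, 6↦2, 7↦0, 8↦5, 9↦6, 10↦3]  zeros at y ∈ {5, 7}
  x = 9: [0↦5, 1↦5, 2↦1, 3↦4, 4↦3, 5↦9, 6↦0, 7↦9, 8↦3, 9↦4, 10↦1]  zeros at y ∈ {6}
  x = 10: [0↦3, 1↦3, 2↦10, 3↦2, 4↦1, 5↦7, 6↦9, 7↦7, 8↦1, 9↦2, 10↦10]  zeros at y ∈ ∅
Collecting zeros: affine points = {(0, 3), (0, 9), (4, 2), (4, 10), (5, 4), (5, 8), (6, 0), (6, 1), (8, 5), (8, 7), (9, 6)}.
Total count |C(F_11)_aff| = 11.


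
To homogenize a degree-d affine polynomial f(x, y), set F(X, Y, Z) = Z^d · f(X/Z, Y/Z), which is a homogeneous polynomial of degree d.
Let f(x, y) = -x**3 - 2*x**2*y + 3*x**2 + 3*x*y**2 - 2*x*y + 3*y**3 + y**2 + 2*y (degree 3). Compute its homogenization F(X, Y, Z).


F(X, Y, Z) = -X**3 - 2*X**2*Y + 3*X**2*Z + 3*X*Y**2 - 2*X*Y*Z + 3*Y**3 + Y**2*Z + 2*Y*Z**2

deg(f) = 3.
Substitute x = X/Z, y = Y/Z into f, then multiply by Z^3.
  monomial -1·x^3·y^0 ↦ -1·X^3·Y^0·Z^0.
  monomial -2·x^2·y^1 ↦ -2·X^2·Y^1·Z^0.
  monomial 3·x^2·y^0 ↦ 3·X^2·Y^0·Z^1.
  monomial 3·x^1·y^2 ↦ 3·X^1·Y^2·Z^0.
  monomial -2·x^1·y^1 ↦ -2·X^1·Y^1·Z^1.
  monomial 3·x^0·y^3 ↦ 3·X^0·Y^3·Z^0.
  monomial 1·x^0·y^2 ↦ 1·X^0·Y^2·Z^1.
  monomial 2·x^0·y^1 ↦ 2·X^0·Y^1·Z^2.
Collecting: F(X, Y, Z) = -X**3 - 2*X**2*Y + 3*X**2*Z + 3*X*Y**2 - 2*X*Y*Z + 3*Y**3 + Y**2*Z + 2*Y*Z**2.


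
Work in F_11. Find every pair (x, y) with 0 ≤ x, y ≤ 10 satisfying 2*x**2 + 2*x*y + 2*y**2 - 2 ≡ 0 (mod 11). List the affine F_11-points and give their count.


Affine F_11-points: {(0, 1), (0, 10), (1, 0), (1, 10), (2, 2), (2, 7), (4, 9), (7, 2), (9, 4), (9, 9), (10, 0), (10, 1)}; count = 12.

For each of the 121 pairs (x, y) ∈ F_11², evaluate f(x, y) mod 11. Record the zeros.
  x = 0: [0↦9, 1↦0, 2↦6, 3↦5, 4↦8, 5↦4, 6↦4, 7↦8, 8↦5, 9↦6, 10↦0]  zeros at y ∈ {1, 10}
  x = 1: [0↦0, 1↦4, 2↦1, 3↦2, 4↦7, 5↦5, 6↦7, 7↦2, 8↦1, 9↦4, 10↦0]  zeros at y ∈ {0, 10}
  x = 2: [0↦6, 1↦1, 2↦0, 3↦3, 4↦10, 5↦10, 6↦3, 7↦0, 8↦1, 9↦6, 10↦4]  zeros at y ∈ {2, 7}
  x = 3: [0↦5, 1↦2, 2↦3, 3↦8, 4↦6, 5↦8, 6↦3, 7↦2, 8↦5, 9↦1, 10↦1]  zeros at y ∈ ∅
  x = 4: [0↦8, 1↦7, 2↦10, 3↦6, 4↦6, 5↦10, 6↦7, 7↦8, 8↦2, 9↦0, 10↦2]  zeros at y ∈ {9}
  x = 5: [0↦4, 1↦5, 2↦10, 3↦8, 4↦10, 5↦5, 6↦4, 7↦7, 8↦3, 9↦3, 10↦7]  zeros at y ∈ ∅
  x = 6: [0↦4, 1↦7, 2↦3, 3↦3, 4↦7, 5↦4, 6↦5, 7↦10, 8↦8, 9↦10, 10↦5]  zeros at y ∈ ∅
  x = 7: [0↦8, 1↦2, 2↦0, 3↦2, 4↦8, 5↦7, 6↦10, 7↦6, 8↦6, 9↦10, 10↦7]  zeros at y ∈ {2}
  x = 8: [0↦5, 1↦1, 2↦1, 3↦5, 4↦2, 5↦3, 6↦8, 7↦6, 8↦8, 9↦3, 10↦2]  zeros at y ∈ ∅
  x = 9: [0↦6, 1↦4, 2↦6, 3↦1, 4↦0, 5↦3, 6↦10, 7↦10, 8↦3, 9↦0, 10↦1]  zeros at y ∈ {4, 9}
  x = 10: [0↦0, 1↦0, 2↦4, 3↦1, 4↦2, 5↦7, 6↦5, 7↦7, 8↦2, 9↦1, 10↦4]  zeros at y ∈ {0, 1}
Collecting zeros: affine points = {(0, 1), (0, 10), (1, 0), (1, 10), (2, 2), (2, 7), (4, 9), (7, 2), (9, 4), (9, 9), (10, 0), (10, 1)}.
Total count |C(F_11)_aff| = 12.


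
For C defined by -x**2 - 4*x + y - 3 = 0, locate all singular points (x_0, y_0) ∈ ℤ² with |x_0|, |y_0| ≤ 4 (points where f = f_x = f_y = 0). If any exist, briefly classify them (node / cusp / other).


No singular points in the scanned grid; C is smooth there.

Compute partial derivatives:
  f_x = -2*x - 4.
  f_y = 1.
f_y = 1 is a nonzero constant, so f_y never vanishes: no point (x, y) can satisfy f = f_x = f_y = 0. In particular no (x, y) ∈ {−4, ..., 4}² is singular; the curve is smooth.


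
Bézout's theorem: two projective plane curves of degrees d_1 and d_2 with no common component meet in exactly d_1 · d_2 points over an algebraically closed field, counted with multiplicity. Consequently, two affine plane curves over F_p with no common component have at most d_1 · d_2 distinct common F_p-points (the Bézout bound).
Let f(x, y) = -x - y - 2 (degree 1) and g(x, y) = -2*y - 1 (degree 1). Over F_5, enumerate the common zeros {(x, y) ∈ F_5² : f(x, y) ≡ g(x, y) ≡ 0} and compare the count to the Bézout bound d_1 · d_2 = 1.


Common zeros: {(1, 2)}; count = 1; Bézout bound = 1.

deg(f) = 1, deg(g) = 1, so Bézout bound = 1.
Scan x ∈ F_5. For each x, list the y ∈ F_5 with f(x, y) ≡ 0 and those with g(x, y) ≡ 0 (mod 5); the common zeros in that column are the intersection.
  x = 0: f ≡ 0 at y ∈ {3}; g ≡ 0 at y ∈ {2}; common: ∅.
  x = 1: f ≡ 0 at y ∈ {2}; g ≡ 0 at y ∈ {2}; common: {2}.
  x = 2: f ≡ 0 at y ∈ {1}; g ≡ 0 at y ∈ {2}; common: ∅.
  x = 3: f ≡ 0 at y ∈ {0}; g ≡ 0 at y ∈ {2}; common: ∅.
  x = 4: f ≡ 0 at y ∈ {4}; g ≡ 0 at y ∈ {2}; common: ∅.
Collecting: common zeros = {(1, 2)}, so the count is 1.
Comparison with the Bézout bound: 1 ≤ 1 = deg(f)·deg(g), as expected for curves with no common component (the bound is attained).


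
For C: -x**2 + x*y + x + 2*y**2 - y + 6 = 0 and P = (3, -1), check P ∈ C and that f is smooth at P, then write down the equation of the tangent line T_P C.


Tangent line at P: -6*x - 2*y + 16 = 0.

Step 1: f(3, -1) = 0, so P lies on C.
Step 2: partial derivatives
  f_x(x, y) = -2*x + y + 1, f_y(x, y) = x + 4*y - 1.
  f_x(P) = -6, f_y(P) = -2 (gradient nonzero, so P is smooth).
Step 3: tangent line at P: -6·(x − 3) + -2·(y − -1) = 0.
Expanding: -6*x - 2*y + 16 = 0.


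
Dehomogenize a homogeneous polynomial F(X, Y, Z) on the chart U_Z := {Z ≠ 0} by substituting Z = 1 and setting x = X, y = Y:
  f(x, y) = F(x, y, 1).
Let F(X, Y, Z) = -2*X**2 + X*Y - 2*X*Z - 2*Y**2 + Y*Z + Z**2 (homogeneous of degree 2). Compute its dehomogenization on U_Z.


f(x, y) = -2*x**2 + x*y - 2*x - 2*y**2 + y + 1

On U_Z we set Z = 1. Each monomial c·X^i·Y^j·Z^k in F becomes c·x^i·y^j·1^k = c·x^i·y^j.
Substituting Z = 1: F(X, Y, 1) = -2*x**2 + x*y - 2*x - 2*y**2 + y + 1.
Note: deg(f) ≤ deg(F) = 2; strict inequality happens when F is divisible by Z (lost terms).


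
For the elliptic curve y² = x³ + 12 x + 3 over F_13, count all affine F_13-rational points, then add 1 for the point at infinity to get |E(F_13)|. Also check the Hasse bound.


Affine points = {(0, 4), (0, 9), (1, 4), (1, 9), (2, 3), (2, 10), (3, 1), (3, 12), (7, 1), (7, 12), (8, 0), (11, 6), (11, 7), (12, 4), (12, 9)}; affine count = 15; |E(F_13)| = 16.

Discriminant check: Δ ∝ 4a³ + 27b² = 4·12³ + 27·3² = 4·1728 + 27·9 ≡ 5 (mod 13). Nonzero ⇒ E is nonsingular.
For each x ∈ F_13, compute rhs = x³ + 12·x + 3 mod 13, then count y ∈ F_13 with y² ≡ rhs.
  x = 0: rhs = 3, matching y values: 4, 9 (2 points).
  x = 1: rhs = 3, matching y values: 4, 9 (2 points).
  x = 2: rhs = 9, matching y values: 3, 10 (2 points).
  x = 3: rhs = 1, matching y values: 1, 12 (2 points).
  x = 4: rhs = 11, matching y values: none (0 points).
  x = 5: rhs = 6, matching y values: none (0 points).
  x = 6: rhs = 5, matching y values: none (0 points).
  x = 7: rhs = 1, matching y values: 1, 12 (2 points).
  x = 8: rhs = 0, matching y values: 0 (1 points).
  x = 9: rhs = 8, matching y values: none (0 points).
  x = 10: rhs = 5, matching y values: none (0 points).
  x = 11: rhs = 10, matching y values: 6, 7 (2 points).
  x = 12: rhs = 3, matching y values: 4, 9 (2 points).
Total affine count: 15.
Full point count |E(F_13)| = 15 + 1 = 16.
Hasse bound: |16 − (13+1)| = |2| = 2 ≤ 2√13 ≈ 7.2111 ✓.


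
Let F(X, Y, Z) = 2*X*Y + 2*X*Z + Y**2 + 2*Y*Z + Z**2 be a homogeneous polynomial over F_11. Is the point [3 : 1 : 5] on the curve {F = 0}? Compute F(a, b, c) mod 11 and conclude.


F(3,1,5) ≡ 6 (mod 11); P is NOT on the curve.

Evaluate F(3, 1, 5) term-by-term (mod 11).
  2*X*Y ↦ 2·3·1·1 = 6
  2*X*Z ↦ 2·3·1·5 = 30
  Y**2 ↦ 1·1·1·1 = 1
  2*Y*Z ↦ 2·1·1·5 = 10
  Z**2 ↦ 1·1·1·25 = 25
Sum: F(3, 1, 5) = (6) + (30) + (1) + (10) + (25) = 72.
Reducing mod 11: 72 ≡ 6 (mod 11).
Since F(a, b, c) ≡ 6 ≠ 0 (mod 11), P does NOT lie on the curve.


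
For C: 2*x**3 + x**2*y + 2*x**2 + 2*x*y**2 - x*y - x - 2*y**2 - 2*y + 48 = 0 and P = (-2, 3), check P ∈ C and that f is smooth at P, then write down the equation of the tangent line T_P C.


Tangent line at P: 18*x - 32*y + 132 = 0.

Step 1: f(-2, 3) = 0, so P lies on C.
Step 2: partial derivatives
  f_x(x, y) = 6*x**2 + 2*x*y + 4*x + 2*y**2 - y - 1, f_y(x, y) = x**2 + 4*x*y - x - 4*y - 2.
  f_x(P) = 18, f_y(P) = -32 (gradient nonzero, so P is smooth).
Step 3: tangent line at P: 18·(x − -2) + -32·(y − 3) = 0.
Expanding: 18*x - 32*y + 132 = 0.


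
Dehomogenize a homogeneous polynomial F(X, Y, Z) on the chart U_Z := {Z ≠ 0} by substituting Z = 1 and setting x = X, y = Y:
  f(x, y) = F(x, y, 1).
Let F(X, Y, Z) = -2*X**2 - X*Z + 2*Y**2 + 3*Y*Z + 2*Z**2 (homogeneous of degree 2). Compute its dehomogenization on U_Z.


f(x, y) = -2*x**2 - x + 2*y**2 + 3*y + 2

On U_Z we set Z = 1. Each monomial c·X^i·Y^j·Z^k in F becomes c·x^i·y^j·1^k = c·x^i·y^j.
Substituting Z = 1: F(X, Y, 1) = -2*x**2 - x + 2*y**2 + 3*y + 2.
Note: deg(f) ≤ deg(F) = 2; strict inequality happens when F is divisible by Z (lost terms).


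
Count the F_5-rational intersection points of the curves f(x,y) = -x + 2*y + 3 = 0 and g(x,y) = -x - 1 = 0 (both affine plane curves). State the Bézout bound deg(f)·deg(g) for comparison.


Common zeros: {(4, 3)}; count = 1; Bézout bound = 1.

deg(f) = 1, deg(g) = 1, so Bézout bound = 1.
Scan x ∈ F_5. For each x, list the y ∈ F_5 with f(x, y) ≡ 0 and those with g(x, y) ≡ 0 (mod 5); the common zeros in that column are the intersection.
  x = 0: f ≡ 0 at y ∈ {1}; g ≡ 0 at y ∈ ∅; common: ∅.
  x = 1: f ≡ 0 at y ∈ {4}; g ≡ 0 at y ∈ ∅; common: ∅.
  x = 2: f ≡ 0 at y ∈ {2}; g ≡ 0 at y ∈ ∅; common: ∅.
  x = 3: f ≡ 0 at y ∈ {0}; g ≡ 0 at y ∈ ∅; common: ∅.
  x = 4: f ≡ 0 at y ∈ {3}; g ≡ 0 at y ∈ {0, 1, 2, 3, 4}; common: {3}.
Collecting: common zeros = {(4, 3)}, so the count is 1.
Comparison with the Bézout bound: 1 ≤ 1 = deg(f)·deg(g), as expected for curves with no common component (the bound is attained).


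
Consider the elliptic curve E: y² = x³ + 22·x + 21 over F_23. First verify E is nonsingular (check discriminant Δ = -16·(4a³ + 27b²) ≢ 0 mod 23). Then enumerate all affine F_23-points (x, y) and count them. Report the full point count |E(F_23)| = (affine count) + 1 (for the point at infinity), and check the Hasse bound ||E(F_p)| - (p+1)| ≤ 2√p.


Affine points = {(2, 2), (2, 21), (4, 9), (4, 14), (5, 7), (5, 16), (6, 1), (6, 22), (7, 9), (7, 14), (12, 9), (12, 14), (15, 0), (17, 8), (17, 15), (18, 4), (18, 19)}; affine count = 17; |E(F_23)| = 18.

Discriminant check: Δ ∝ 4a³ + 27b² = 4·22³ + 27·21² = 4·10648 + 27·441 ≡ 12 (mod 23). Nonzero ⇒ E is nonsingular.
For each x ∈ F_23, compute rhs = x³ + 22·x + 21 mod 23, then count y ∈ F_23 with y² ≡ rhs.
  x = 0: rhs = 21, matching y values: none (0 points).
  x = 1: rhs = 21, matching y values: none (0 points).
  x = 2: rhs = 4, matching y values: 2, 21 (2 points).
  x = 3: rhs = 22, matching y values: none (0 points).
  x = 4: rhs = 12, matching y values: 9, 14 (2 points).
  x = 5: rhs = 3, matching y values: 7, 16 (2 points).
  x = 6: rhs = 1, matching y values: 1, 22 (2 points).
  x = 7: rhs = 12, matching y values: 9, 14 (2 points).
  x = 8: rhs = 19, matching y values: none (0 points).
  x = 9: rhs = 5, matching y values: none (0 points).
  x = 10: rhs = 22, matching y values: none (0 points).
  x = 11: rhs = 7, matching y values: none (0 points).
  x = 12: rhs = 12, matching y values: 9, 14 (2 points).
  x = 13: rhs = 20, matching y values: none (0 points).
  x = 14: rhs = 14, matching y values: none (0 points).
  x = 15: rhs = 0, matching y values: 0 (1 points).
  x = 16: rhs = 7, matching y values: none (0 points).
  x = 17: rhs = 18, matching y values: 8, 15 (2 points).
  x = 18: rhs = 16, matching y values: 4, 19 (2 points).
  x = 19: rhs = 7, matching y values: none (0 points).
  x = 20: rhs = 20, matching y values: none (0 points).
  x = 21: rhs = 15, matching y values: none (0 points).
  x = 22: rhs = 21, matching y values: none (0 points).
Total affine count: 17.
Full point count |E(F_23)| = 17 + 1 = 18.
Hasse bound: |18 − (23+1)| = |-6| = 6 ≤ 2√23 ≈ 9.5917 ✓.


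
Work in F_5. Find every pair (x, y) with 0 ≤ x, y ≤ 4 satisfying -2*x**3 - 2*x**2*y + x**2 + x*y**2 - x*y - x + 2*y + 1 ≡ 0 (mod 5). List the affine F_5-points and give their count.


Affine F_5-points: {(0, 2), (1, 3), (3, 4), (4, 0), (4, 1)}; count = 5.

For each of the 25 pairs (x, y) ∈ F_5², evaluate f(x, y) mod 5. Record the zeros.
  x = 0: [0↦1, 1↦3, 2↦0, 3↦2, 4↦4]  zeros at y ∈ {2}
  x = 1: [0↦4, 1↦4, 2↦1, 3↦0, 4↦1]  zeros at y ∈ {3}
  x = 2: [0↦2, 1↦1, 2↦4, 3↦1, 4↦2]  zeros at y ∈ ∅
  x = 3: [0↦3, 1↦2, 2↦2, 3↦3, 4↦0]  zeros at y ∈ {4}
  x = 4: [0↦0, 1↦0, 2↦3, 3↦4, 4↦3]  zeros at y ∈ {0, 1}
Collecting zeros: affine points = {(0, 2), (1, 3), (3, 4), (4, 0), (4, 1)}.
Total count |C(F_5)_aff| = 5.


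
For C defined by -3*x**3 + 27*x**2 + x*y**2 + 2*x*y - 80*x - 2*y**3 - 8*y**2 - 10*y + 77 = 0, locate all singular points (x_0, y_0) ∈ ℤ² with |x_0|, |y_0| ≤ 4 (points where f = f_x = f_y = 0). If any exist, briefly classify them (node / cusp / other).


Singular points: {(3, -1)}; classification: cusp.

Compute partial derivatives:
  f_x = -9*x**2 + 54*x + y**2 + 2*y - 80.
  f_y = 2*x*y + 2*x - 6*y**2 - 16*y - 10.
Scan x_0 ∈ {−4, ..., 4}. For each x_0, f_y(x_0, y) is a polynomial in y; find its integer roots y ∈ {−4, ..., 4}, then test f_x and f at those candidates.
  x = -4: f_y(-4, y) = -6*y**2 - 24*y - 18; vanishes at y ∈ {-3, -1}. (-4, -3): f_x = -437 ≠ 0; (-4, -1): f_x = -441 ≠ 0.
  x = -3: f_y(-3, y) = -6*y**2 - 22*y - 16; vanishes at y ∈ {-1}. (-3, -1): f_x = -324 ≠ 0.
  x = -2: f_y(-2, y) = -6*y**2 - 20*y - 14; vanishes at y ∈ {-1}. (-2, -1): f_x = -225 ≠ 0.
  x = -1: f_y(-1, y) = -6*y**2 - 18*y - 12; vanishes at y ∈ {-2, -1}. (-1, -2): f_x = -143 ≠ 0; (-1, -1): f_x = -144 ≠ 0.
  x = 0: f_y(0, y) = -6*y**2 - 16*y - 10; vanishes at y ∈ {-1}. (0, -1): f_x = -81 ≠ 0.
  x = 1: f_y(1, y) = -6*y**2 - 14*y - 8; vanishes at y ∈ {-1}. (1, -1): f_x = -36 ≠ 0.
  x = 2: f_y(2, y) = -6*y**2 - 12*y - 6; vanishes at y ∈ {-1}. (2, -1): f_x = -9 ≠ 0.
  x = 3: f_y(3, y) = -6*y**2 - 10*y - 4; vanishes at y ∈ {-1}. (3, -1): f_x = 0, f = 0 — SINGULAR.
  x = 4: f_y(4, y) = -6*y**2 - 8*y - 2; vanishes at y ∈ {-1}. (4, -1): f_x = -9 ≠ 0.
Only singular point on the grid: (3, -1).
Classify: substitute x = 3 + u, y = -1 + v and expand: f = -3*u**3 + u*v**2 - 2*v**3 + v**2.
No constant or linear terms (consistent with a singular point). Quadratic part: v**2. Cubic part: -3*u**3 + u*v**2 - 2*v**3.
The quadratic part v**2 is a perfect square, so there is a single (double) tangent line v = 0, i.e. y = -1. Restricting the cubic part to that line (v = 0) leaves -3*u**3 ≠ 0, so f is not divisible by v and the branch is v² ≈ 3*u**3 to lowest order — this is a cusp.
Classification: cusp.


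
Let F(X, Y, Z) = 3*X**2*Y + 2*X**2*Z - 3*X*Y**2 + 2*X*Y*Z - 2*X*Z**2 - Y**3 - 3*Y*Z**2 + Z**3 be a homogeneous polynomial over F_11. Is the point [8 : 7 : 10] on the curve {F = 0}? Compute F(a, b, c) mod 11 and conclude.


F(8,7,10) ≡ 9 (mod 11); P is NOT on the curve.

Evaluate F(8, 7, 10) term-by-term (mod 11).
  3*X**2*Y ↦ 3·64·7·1 = 1344
  2*X**2*Z ↦ 2·64·1·10 = 1280
  -3*X*Y**2 ↦ -3·8·49·1 = -1176
  2*X*Y*Z ↦ 2·8·7·10 = 1120
  -2*X*Z**2 ↦ -2·8·1·100 = -1600
  -Y**3 ↦ -1·1·343·1 = -343
  -3*Y*Z**2 ↦ -3·1·7·100 = -2100
  Z**3 ↦ 1·1·1·1000 = 1000
Sum: F(8, 7, 10) = (1344) + (1280) + (-1176) + (1120) + (-1600) + (-343) + (-2100) + (1000) = -475.
Reducing mod 11: -475 ≡ 9 (mod 11).
Since F(a, b, c) ≡ 9 ≠ 0 (mod 11), P does NOT lie on the curve.


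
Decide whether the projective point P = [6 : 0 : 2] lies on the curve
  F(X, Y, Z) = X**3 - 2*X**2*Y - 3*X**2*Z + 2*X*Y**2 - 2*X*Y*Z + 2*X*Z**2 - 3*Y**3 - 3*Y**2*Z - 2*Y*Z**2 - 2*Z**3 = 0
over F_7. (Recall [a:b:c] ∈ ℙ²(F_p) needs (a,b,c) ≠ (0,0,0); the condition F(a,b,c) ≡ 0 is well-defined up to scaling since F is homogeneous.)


F(6,0,2) ≡ 4 (mod 7); P is NOT on the curve.

Evaluate F(6, 0, 2) term-by-term (mod 7).
  X**3 ↦ 1·216·1·1 = 216
  -2*X**2*Y ↦ -2·36·0·1 = 0
  -3*X**2*Z ↦ -3·36·1·2 = -216
  2*X*Y**2 ↦ 2·6·0·1 = 0
  -2*X*Y*Z ↦ -2·6·0·2 = 0
  2*X*Z**2 ↦ 2·6·1·4 = 48
  -3*Y**3 ↦ -3·1·0·1 = 0
  -3*Y**2*Z ↦ -3·1·0·2 = 0
  -2*Y*Z**2 ↦ -2·1·0·4 = 0
  -2*Z**3 ↦ -2·1·1·8 = -16
Sum: F(6, 0, 2) = (216) + (0) + (-216) + (0) + (0) + (48) + (0) + (0) + (0) + (-16) = 32.
Reducing mod 7: 32 ≡ 4 (mod 7).
Since F(a, b, c) ≡ 4 ≠ 0 (mod 7), P does NOT lie on the curve.


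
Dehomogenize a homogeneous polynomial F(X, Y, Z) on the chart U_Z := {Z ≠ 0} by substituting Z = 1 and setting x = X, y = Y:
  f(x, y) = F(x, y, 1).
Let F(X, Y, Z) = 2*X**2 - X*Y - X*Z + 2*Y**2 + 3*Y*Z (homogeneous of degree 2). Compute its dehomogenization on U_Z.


f(x, y) = 2*x**2 - x*y - x + 2*y**2 + 3*y

On U_Z we set Z = 1. Each monomial c·X^i·Y^j·Z^k in F becomes c·x^i·y^j·1^k = c·x^i·y^j.
Substituting Z = 1: F(X, Y, 1) = 2*x**2 - x*y - x + 2*y**2 + 3*y.
Note: deg(f) ≤ deg(F) = 2; strict inequality happens when F is divisible by Z (lost terms).


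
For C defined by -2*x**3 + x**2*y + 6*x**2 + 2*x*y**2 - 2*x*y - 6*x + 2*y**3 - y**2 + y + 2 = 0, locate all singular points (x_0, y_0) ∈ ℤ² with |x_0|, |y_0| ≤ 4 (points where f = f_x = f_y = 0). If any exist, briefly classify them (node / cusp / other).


Singular points: {(1, 0)}; classification: cusp.

Compute partial derivatives:
  f_x = -6*x**2 + 2*x*y + 12*x + 2*y**2 - 2*y - 6.
  f_y = x**2 + 4*x*y - 2*x + 6*y**2 - 2*y + 1.
Scan x_0 ∈ {−4, ..., 4}. For each x_0, f_y(x_0, y) is a polynomial in y; find its integer roots y ∈ {−4, ..., 4}, then test f_x and f at those candidates.
  x = -4: f_y(-4, y) = 6*y**2 - 18*y + 25; no integer root y with |y| ≤ 4.
  x = -3: f_y(-3, y) = 6*y**2 - 14*y + 16; no integer root y with |y| ≤ 4.
  x = -2: f_y(-2, y) = 6*y**2 - 10*y + 9; no integer root y with |y| ≤ 4.
  x = -1: f_y(-1, y) = 6*y**2 - 6*y + 4; no integer root y with |y| ≤ 4.
  x = 0: f_y(0, y) = 6*y**2 - 2*y + 1; no integer root y with |y| ≤ 4.
  x = 1: f_y(1, y) = 6*y**2 + 2*y; vanishes at y ∈ {0}. (1, 0): f_x = 0, f = 0 — SINGULAR.
  x = 2: f_y(2, y) = 6*y**2 + 6*y + 1; no integer root y with |y| ≤ 4.
  x = 3: f_y(3, y) = 6*y**2 + 10*y + 4; vanishes at y ∈ {-1}. (3, -1): f_x = -26 ≠ 0.
  x = 4: f_y(4, y) = 6*y**2 + 14*y + 9; no integer root y with |y| ≤ 4.
Only singular point on the grid: (1, 0).
Classify: substitute x = 1 + u, y = 0 + v and expand: f = -2*u**3 + u**2*v + 2*u*v**2 + 2*v**3 + v**2.
No constant or linear terms (consistent with a singular point). Quadratic part: v**2. Cubic part: -2*u**3 + u**2*v + 2*u*v**2 + 2*v**3.
The quadratic part v**2 is a perfect square, so there is a single (double) tangent line v = 0, i.e. y = 0. Restricting the cubic part to that line (v = 0) leaves -2*u**3 ≠ 0, so f is not divisible by v and the branch is v² ≈ 2*u**3 to lowest order — this is a cusp.
Classification: cusp.


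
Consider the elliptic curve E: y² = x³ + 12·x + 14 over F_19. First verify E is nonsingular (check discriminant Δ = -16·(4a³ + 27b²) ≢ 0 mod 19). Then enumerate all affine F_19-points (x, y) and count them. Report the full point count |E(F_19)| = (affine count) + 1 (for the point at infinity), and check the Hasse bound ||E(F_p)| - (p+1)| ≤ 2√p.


Affine points = {(3, 1), (3, 18), (5, 3), (5, 16), (6, 6), (6, 13), (7, 2), (7, 17), (12, 9), (12, 10), (13, 7), (13, 12), (14, 0), (15, 4), (15, 15), (17, 1), (17, 18), (18, 1), (18, 18)}; affine count = 19; |E(F_19)| = 20.

Discriminant check: Δ ∝ 4a³ + 27b² = 4·12³ + 27·14² = 4·1728 + 27·196 ≡ 6 (mod 19). Nonzero ⇒ E is nonsingular.
For each x ∈ F_19, compute rhs = x³ + 12·x + 14 mod 19, then count y ∈ F_19 with y² ≡ rhs.
  x = 0: rhs = 14, matching y values: none (0 points).
  x = 1: rhs = 8, matching y values: none (0 points).
  x = 2: rhs = 8, matching y values: none (0 points).
  x = 3: rhs = 1, matching y values: 1, 18 (2 points).
  x = 4: rhs = 12, matching y values: none (0 points).
  x = 5: rhs = 9, matching y values: 3, 16 (2 points).
  x = 6: rhs = 17, matching y values: 6, 13 (2 points).
  x = 7: rhs = 4, matching y values: 2, 17 (2 points).
  x = 8: rhs = 14, matching y values: none (0 points).
  x = 9: rhs = 15, matching y values: none (0 points).
  x = 10: rhs = 13, matching y values: none (0 points).
  x = 11: rhs = 14, matching y values: none (0 points).
  x = 12: rhs = 5, matching y values: 9, 10 (2 points).
  x = 13: rhs = 11, matching y values: 7, 12 (2 points).
  x = 14: rhs = 0, matching y values: 0 (1 points).
  x = 15: rhs = 16, matching y values: 4, 15 (2 points).
  x = 16: rhs = 8, matching y values: none (0 points).
  x = 17: rhs = 1, matching y values: 1, 18 (2 points).
  x = 18: rhs = 1, matching y values: 1, 18 (2 points).
Total affine count: 19.
Full point count |E(F_19)| = 19 + 1 = 20.
Hasse bound: |20 − (19+1)| = |0| = 0 ≤ 2√19 ≈ 8.7178 ✓.


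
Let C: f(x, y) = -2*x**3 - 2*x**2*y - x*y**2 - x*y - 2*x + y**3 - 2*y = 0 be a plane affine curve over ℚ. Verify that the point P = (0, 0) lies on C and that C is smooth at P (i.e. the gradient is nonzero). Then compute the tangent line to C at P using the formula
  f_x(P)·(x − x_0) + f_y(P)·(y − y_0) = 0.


Tangent line at P: -2*x - 2*y = 0.

Step 1: f(0, 0) = 0, so P lies on C.
Step 2: partial derivatives
  f_x(x, y) = -6*x**2 - 4*x*y - y**2 - y - 2, f_y(x, y) = -2*x**2 - 2*x*y - x + 3*y**2 - 2.
  f_x(P) = -2, f_y(P) = -2 (gradient nonzero, so P is smooth).
Step 3: tangent line at P: -2·(x − 0) + -2·(y − 0) = 0.
Expanding: -2*x - 2*y = 0.
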